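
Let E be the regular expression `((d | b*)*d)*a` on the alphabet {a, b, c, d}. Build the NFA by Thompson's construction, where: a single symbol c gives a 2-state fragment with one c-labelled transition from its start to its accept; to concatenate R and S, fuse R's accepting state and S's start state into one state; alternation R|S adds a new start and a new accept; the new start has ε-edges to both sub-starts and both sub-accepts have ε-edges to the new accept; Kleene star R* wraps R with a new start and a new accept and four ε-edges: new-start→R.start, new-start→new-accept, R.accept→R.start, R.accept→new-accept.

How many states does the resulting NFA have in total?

By structural recursion:
Each of the 4 symbol leaves contributes a 2-state fragment.
  b* — 4 states
  d | b* — 8 states
  (d | b*)* — 10 states
  (d | b*)*d — 11 states
  ((d | b*)*d)* — 13 states
  ((d | b*)*d)*a — 14 states

14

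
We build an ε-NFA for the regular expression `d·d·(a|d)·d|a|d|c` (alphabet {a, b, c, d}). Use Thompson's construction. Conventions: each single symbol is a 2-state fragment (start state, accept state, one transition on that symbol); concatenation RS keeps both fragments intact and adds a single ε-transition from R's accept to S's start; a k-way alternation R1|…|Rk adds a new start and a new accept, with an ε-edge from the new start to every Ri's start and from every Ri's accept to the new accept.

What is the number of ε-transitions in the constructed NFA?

15

Bottom-up over the parse tree:
Each of the 8 symbol leaves contributes 0 ε-transitions.
  a|d → 4 ε-transitions
  d·d·(a|d)·d → 7 ε-transitions
  d·d·(a|d)·d|a|d|c → 15 ε-transitions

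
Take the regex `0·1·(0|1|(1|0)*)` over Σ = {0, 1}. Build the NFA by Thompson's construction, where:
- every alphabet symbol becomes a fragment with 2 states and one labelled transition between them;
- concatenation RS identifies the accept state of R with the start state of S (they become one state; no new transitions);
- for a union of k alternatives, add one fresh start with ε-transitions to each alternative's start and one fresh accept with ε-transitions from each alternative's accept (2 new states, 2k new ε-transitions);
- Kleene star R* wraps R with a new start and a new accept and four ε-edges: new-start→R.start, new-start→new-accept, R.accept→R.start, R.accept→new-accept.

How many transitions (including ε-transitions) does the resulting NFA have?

By structural recursion:
Each of the 6 symbol leaves contributes 1 transition (1 symbol, 0 ε).
  1|0 → 6 transitions (2 symbol, 4 ε)
  (1|0)* → 10 transitions (2 symbol, 8 ε)
  0|1|(1|0)* → 18 transitions (4 symbol, 14 ε)
  0·1·(0|1|(1|0)*) → 20 transitions (6 symbol, 14 ε)

20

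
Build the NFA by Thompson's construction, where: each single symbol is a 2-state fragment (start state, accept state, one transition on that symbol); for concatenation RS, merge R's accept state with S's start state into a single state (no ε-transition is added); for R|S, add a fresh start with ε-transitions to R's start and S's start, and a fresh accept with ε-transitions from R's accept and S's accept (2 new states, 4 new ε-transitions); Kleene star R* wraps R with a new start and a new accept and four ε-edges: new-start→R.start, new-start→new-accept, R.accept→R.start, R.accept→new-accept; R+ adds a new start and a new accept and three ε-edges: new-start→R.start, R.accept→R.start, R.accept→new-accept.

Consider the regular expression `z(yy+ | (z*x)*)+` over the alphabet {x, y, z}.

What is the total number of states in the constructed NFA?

17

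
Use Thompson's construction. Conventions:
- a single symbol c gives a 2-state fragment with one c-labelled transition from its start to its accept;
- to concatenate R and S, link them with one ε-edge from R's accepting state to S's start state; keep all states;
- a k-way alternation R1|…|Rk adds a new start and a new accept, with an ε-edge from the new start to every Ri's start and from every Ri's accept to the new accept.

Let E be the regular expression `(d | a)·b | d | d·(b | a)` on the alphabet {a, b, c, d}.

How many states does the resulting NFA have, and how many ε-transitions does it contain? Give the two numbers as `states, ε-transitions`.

20, 16

Building bottom-up:
Each of the 7 symbol leaves contributes 2 states and 0 ε-transitions.
  d | a = 6 states, 4 ε-transitions
  (d | a)·b = 8 states, 5 ε-transitions
  b | a = 6 states, 4 ε-transitions
  d·(b | a) = 8 states, 5 ε-transitions
  (d | a)·b | d | d·(b | a) = 20 states, 16 ε-transitions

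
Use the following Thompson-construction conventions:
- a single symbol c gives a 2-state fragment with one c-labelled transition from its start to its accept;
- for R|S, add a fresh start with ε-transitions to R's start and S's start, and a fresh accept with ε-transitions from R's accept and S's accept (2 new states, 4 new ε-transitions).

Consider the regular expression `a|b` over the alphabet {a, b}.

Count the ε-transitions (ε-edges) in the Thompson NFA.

4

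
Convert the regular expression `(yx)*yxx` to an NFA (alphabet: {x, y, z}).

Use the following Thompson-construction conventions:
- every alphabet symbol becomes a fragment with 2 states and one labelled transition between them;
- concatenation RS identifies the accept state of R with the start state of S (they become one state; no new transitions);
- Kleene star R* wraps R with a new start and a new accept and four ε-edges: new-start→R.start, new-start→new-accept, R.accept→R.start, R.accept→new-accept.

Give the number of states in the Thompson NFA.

8

Per subexpression:
Each of the 5 symbol leaves contributes a 2-state fragment.
  yx — 3 states
  (yx)* — 5 states
  (yx)*yxx — 8 states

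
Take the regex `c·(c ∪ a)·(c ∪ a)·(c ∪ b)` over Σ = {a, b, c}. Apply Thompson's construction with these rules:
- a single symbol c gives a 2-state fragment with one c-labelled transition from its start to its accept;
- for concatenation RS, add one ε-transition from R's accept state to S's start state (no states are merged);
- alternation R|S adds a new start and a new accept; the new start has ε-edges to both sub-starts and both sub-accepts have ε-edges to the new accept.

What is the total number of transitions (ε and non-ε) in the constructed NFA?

22

Per subexpression:
Each of the 7 symbol leaves contributes 1 transition (1 symbol, 0 ε).
  c ∪ a : 6 transitions (2 symbol, 4 ε)
  c ∪ a : 6 transitions (2 symbol, 4 ε)
  c ∪ b : 6 transitions (2 symbol, 4 ε)
  c·(c ∪ a)·(c ∪ a)·(c ∪ b) : 22 transitions (7 symbol, 15 ε)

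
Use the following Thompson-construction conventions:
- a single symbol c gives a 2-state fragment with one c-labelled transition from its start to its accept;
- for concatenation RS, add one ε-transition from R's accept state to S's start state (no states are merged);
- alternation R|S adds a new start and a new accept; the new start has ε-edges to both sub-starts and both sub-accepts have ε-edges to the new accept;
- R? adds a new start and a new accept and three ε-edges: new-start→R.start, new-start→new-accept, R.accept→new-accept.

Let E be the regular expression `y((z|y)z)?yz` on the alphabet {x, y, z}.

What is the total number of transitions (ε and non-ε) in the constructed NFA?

17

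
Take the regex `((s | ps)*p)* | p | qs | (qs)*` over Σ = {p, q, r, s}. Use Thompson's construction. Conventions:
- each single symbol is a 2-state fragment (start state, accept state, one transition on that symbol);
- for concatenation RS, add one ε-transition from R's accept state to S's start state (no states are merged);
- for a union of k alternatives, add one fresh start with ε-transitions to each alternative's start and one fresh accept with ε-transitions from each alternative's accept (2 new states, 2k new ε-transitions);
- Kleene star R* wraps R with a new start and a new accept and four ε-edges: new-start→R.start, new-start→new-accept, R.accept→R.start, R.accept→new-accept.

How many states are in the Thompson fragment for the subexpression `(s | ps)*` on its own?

10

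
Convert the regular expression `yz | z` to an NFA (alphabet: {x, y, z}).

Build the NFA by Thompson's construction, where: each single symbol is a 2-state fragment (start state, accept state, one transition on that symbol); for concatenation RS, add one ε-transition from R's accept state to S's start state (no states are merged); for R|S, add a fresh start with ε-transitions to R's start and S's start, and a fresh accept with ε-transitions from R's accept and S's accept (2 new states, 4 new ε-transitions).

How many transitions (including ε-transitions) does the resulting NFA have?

Building bottom-up:
Each of the 3 symbol leaves contributes 1 transition (1 symbol, 0 ε).
  yz → 3 transitions (2 symbol, 1 ε)
  yz | z → 8 transitions (3 symbol, 5 ε)

8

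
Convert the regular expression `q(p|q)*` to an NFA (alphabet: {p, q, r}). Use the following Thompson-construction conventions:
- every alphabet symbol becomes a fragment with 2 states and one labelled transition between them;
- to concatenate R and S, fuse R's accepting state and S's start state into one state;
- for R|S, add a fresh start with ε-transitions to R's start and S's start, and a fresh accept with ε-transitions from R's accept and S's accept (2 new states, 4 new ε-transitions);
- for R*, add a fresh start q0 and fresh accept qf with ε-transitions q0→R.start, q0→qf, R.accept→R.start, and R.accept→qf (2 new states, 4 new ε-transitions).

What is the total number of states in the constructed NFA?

Building bottom-up:
Each of the 3 symbol leaves contributes a 2-state fragment.
  p|q — 6 states
  (p|q)* — 8 states
  q(p|q)* — 9 states

9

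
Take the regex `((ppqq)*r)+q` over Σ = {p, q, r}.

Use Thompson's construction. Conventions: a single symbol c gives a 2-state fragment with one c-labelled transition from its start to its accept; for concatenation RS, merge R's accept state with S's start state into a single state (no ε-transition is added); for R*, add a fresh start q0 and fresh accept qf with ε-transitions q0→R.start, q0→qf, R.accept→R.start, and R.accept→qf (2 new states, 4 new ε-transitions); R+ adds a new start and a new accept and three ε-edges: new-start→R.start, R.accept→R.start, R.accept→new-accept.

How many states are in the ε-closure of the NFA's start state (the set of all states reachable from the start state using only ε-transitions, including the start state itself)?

Compute the ε-closure size of each fragment's start state recursively; a symbol fragment's start has no outgoing ε-edge, so its closure is just itself (size 1).
  ppqq : |ε-closure| equals the left operand's closure size = 1 (its accept is not ε-reachable, so the closure stops there)
  (ppqq)* : the star's fresh start ε-reaches both the body's start and the fresh accept: |ε-closure| = 2 + 1 = 3
  (ppqq)*r : the left operand accepts ε, so the closure extends into the next operand (the shared merged state is already counted); |ε-closure| = 3 + (1−1) = 3
  ((ppqq)*r)+ : |ε-closure| = 1 + 3 = 4 (the body doesn't accept ε, so the new accept is not reached)
  ((ppqq)*r)+q : same as the first factor's closure: |ε-closure| = 4

4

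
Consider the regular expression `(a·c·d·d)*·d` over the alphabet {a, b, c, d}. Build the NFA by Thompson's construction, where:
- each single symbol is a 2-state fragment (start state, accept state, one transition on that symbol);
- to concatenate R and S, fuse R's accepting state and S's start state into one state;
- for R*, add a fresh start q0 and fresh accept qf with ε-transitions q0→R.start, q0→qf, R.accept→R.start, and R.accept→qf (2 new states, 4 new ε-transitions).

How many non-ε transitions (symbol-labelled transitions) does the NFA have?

5

Bottom-up over the parse tree:
Each of the 5 symbol leaves contributes exactly 1 symbol transition.
  a·c·d·d → 4 symbol transitions
  (a·c·d·d)* → 4 symbol transitions
  (a·c·d·d)*·d → 5 symbol transitions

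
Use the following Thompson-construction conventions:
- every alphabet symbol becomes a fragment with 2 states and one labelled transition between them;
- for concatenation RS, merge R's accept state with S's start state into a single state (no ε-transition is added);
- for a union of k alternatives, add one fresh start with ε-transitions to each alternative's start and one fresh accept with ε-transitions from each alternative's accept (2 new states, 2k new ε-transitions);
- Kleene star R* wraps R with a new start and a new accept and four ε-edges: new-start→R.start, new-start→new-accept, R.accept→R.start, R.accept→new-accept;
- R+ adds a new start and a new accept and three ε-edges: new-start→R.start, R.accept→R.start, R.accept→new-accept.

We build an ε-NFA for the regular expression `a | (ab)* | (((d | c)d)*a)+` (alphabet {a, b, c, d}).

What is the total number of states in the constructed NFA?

Bottom-up over the parse tree:
Each of the 7 symbol leaves contributes a 2-state fragment.
  ab → 3 states
  (ab)* → 5 states
  d | c → 6 states
  (d | c)d → 7 states
  ((d | c)d)* → 9 states
  ((d | c)d)*a → 10 states
  (((d | c)d)*a)+ → 12 states
  a | (ab)* | (((d | c)d)*a)+ → 21 states

21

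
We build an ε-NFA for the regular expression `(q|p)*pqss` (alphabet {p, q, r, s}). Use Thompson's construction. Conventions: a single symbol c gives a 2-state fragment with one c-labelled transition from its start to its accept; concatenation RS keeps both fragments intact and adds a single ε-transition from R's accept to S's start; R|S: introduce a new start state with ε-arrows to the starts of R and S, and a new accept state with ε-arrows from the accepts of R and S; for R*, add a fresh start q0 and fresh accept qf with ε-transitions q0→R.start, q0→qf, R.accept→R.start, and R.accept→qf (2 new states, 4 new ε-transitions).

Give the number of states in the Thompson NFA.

16

Bottom-up over the parse tree:
Each of the 6 symbol leaves contributes a 2-state fragment.
  q|p → 6 states
  (q|p)* → 8 states
  (q|p)*pqss → 16 states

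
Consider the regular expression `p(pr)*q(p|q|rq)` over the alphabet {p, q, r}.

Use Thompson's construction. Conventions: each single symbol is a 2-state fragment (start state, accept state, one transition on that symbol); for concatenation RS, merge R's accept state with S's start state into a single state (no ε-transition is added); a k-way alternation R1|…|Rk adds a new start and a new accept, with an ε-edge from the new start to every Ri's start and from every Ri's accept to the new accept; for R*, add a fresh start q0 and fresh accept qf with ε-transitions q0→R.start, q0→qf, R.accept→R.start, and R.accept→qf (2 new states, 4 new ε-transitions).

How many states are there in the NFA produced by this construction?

15

Bottom-up over the parse tree:
Each of the 8 symbol leaves contributes a 2-state fragment.
  pr = 3 states
  (pr)* = 5 states
  rq = 3 states
  p|q|rq = 9 states
  p(pr)*q(p|q|rq) = 15 states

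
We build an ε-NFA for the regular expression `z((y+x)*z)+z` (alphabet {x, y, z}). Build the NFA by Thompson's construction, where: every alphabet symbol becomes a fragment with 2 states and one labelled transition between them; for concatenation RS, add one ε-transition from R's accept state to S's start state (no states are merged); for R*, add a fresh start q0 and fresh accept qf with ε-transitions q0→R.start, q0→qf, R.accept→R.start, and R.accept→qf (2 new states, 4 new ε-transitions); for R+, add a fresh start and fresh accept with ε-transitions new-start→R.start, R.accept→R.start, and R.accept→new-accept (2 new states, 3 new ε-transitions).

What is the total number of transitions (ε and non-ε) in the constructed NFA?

Bottom-up over the parse tree:
Each of the 5 symbol leaves contributes 1 transition (1 symbol, 0 ε).
  y+ → 4 transitions (1 symbol, 3 ε)
  y+x → 6 transitions (2 symbol, 4 ε)
  (y+x)* → 10 transitions (2 symbol, 8 ε)
  (y+x)*z → 12 transitions (3 symbol, 9 ε)
  ((y+x)*z)+ → 15 transitions (3 symbol, 12 ε)
  z((y+x)*z)+z → 19 transitions (5 symbol, 14 ε)

19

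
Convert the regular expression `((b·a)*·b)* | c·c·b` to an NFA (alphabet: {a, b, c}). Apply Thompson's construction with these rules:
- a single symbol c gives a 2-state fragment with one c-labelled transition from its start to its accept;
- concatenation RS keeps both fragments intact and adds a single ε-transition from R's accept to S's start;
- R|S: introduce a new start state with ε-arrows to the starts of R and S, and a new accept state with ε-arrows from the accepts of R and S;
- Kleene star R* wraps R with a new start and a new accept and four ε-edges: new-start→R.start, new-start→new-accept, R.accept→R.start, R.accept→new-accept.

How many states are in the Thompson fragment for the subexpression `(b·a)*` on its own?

Fragment for `(b·a)*`:
Each of the 2 symbol leaves contributes a 2-state fragment.
  b·a = 4 states
  (b·a)* = 6 states

6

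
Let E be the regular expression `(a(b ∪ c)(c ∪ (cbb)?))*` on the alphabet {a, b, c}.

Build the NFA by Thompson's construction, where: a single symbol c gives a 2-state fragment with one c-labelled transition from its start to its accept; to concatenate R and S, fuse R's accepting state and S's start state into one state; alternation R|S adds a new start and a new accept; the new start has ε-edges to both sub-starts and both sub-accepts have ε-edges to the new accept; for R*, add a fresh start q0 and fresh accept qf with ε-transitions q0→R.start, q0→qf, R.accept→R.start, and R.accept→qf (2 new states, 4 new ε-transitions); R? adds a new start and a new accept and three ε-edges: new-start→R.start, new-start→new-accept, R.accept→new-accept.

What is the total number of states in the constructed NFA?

18

By structural recursion:
Each of the 7 symbol leaves contributes a 2-state fragment.
  b ∪ c → 6 states
  cbb → 4 states
  (cbb)? → 6 states
  c ∪ (cbb)? → 10 states
  a(b ∪ c)(c ∪ (cbb)?) → 16 states
  (a(b ∪ c)(c ∪ (cbb)?))* → 18 states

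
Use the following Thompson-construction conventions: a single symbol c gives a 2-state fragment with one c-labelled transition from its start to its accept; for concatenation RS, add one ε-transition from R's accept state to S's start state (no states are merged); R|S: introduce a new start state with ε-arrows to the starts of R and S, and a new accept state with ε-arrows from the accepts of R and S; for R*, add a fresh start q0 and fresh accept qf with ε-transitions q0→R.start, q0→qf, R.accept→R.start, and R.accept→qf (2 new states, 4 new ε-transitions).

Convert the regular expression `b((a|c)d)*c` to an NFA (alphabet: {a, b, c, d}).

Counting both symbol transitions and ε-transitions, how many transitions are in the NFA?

16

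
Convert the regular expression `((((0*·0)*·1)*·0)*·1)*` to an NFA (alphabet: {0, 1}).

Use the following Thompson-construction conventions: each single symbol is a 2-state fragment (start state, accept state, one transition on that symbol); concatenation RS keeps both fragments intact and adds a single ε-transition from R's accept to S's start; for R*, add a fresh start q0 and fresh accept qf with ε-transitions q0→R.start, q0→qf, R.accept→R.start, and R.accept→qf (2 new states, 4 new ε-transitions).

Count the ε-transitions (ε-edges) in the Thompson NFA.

Bottom-up over the parse tree:
Each of the 5 symbol leaves contributes 0 ε-transitions.
  0* → 4 ε-transitions
  0*·0 → 5 ε-transitions
  (0*·0)* → 9 ε-transitions
  (0*·0)*·1 → 10 ε-transitions
  ((0*·0)*·1)* → 14 ε-transitions
  ((0*·0)*·1)*·0 → 15 ε-transitions
  (((0*·0)*·1)*·0)* → 19 ε-transitions
  (((0*·0)*·1)*·0)*·1 → 20 ε-transitions
  ((((0*·0)*·1)*·0)*·1)* → 24 ε-transitions

24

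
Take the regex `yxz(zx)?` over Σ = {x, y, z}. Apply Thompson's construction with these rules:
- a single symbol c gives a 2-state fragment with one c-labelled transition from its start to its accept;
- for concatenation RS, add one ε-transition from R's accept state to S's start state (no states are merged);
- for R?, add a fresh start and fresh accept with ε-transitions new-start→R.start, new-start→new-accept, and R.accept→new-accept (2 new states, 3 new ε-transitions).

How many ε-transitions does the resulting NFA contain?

7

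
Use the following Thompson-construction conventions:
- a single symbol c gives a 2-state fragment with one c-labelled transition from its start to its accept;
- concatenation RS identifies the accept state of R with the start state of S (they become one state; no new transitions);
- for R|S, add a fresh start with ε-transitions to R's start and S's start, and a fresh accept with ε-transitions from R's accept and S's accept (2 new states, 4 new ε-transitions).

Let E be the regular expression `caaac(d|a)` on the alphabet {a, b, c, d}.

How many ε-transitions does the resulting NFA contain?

4

Per subexpression:
Each of the 7 symbol leaves contributes 0 ε-transitions.
  d|a = 4 ε-transitions
  caaac(d|a) = 4 ε-transitions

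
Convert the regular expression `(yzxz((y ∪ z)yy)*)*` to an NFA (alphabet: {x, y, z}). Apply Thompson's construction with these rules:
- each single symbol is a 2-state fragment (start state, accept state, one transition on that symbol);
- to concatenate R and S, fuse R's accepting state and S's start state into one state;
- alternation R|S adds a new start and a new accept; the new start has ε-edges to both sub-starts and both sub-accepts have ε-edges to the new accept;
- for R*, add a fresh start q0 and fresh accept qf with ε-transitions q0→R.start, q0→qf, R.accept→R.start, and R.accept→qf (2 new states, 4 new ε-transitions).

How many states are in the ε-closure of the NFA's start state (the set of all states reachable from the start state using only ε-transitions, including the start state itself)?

Let C(F) = |ε-closure(F.start)| within fragment F, and note whether F accepts ε. Symbol fragments have C = 1 and do not accept ε. Then:
  y ∪ z — new start ε-reaches every alternative's start; none of them accept ε, so the new accept is not reached: |ε-closure| = 1 + 1 + 1 = 3
  (y ∪ z)yy — same as the first factor's closure: |ε-closure| = 3
  ((y ∪ z)yy)* — |ε-closure| = 1 (new start) + 3 (body) + 1 (new accept) = 5
  yzxz((y ∪ z)yy)* — |ε-closure| equals the left operand's closure size = 1 (its accept is not ε-reachable, so the closure stops there)
  (yzxz((y ∪ z)yy)*)* — the star's fresh start ε-reaches both the body's start and the fresh accept: |ε-closure| = 2 + 1 = 3

3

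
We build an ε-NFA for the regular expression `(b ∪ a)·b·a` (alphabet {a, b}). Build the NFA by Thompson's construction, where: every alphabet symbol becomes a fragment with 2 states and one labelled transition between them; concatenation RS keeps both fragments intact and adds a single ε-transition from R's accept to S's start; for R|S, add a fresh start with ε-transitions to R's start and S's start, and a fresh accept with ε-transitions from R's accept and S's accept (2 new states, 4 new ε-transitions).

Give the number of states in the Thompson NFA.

10

Bottom-up over the parse tree:
Each of the 4 symbol leaves contributes a 2-state fragment.
  b ∪ a : 6 states
  (b ∪ a)·b·a : 10 states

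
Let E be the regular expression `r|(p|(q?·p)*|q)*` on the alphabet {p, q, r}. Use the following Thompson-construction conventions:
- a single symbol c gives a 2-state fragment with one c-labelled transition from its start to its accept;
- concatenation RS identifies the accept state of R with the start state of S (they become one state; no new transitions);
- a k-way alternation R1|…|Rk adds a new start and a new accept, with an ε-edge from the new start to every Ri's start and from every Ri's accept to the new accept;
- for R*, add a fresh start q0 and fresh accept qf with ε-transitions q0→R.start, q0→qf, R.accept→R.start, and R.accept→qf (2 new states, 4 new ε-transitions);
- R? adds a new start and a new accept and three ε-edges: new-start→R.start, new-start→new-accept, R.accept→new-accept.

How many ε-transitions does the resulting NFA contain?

21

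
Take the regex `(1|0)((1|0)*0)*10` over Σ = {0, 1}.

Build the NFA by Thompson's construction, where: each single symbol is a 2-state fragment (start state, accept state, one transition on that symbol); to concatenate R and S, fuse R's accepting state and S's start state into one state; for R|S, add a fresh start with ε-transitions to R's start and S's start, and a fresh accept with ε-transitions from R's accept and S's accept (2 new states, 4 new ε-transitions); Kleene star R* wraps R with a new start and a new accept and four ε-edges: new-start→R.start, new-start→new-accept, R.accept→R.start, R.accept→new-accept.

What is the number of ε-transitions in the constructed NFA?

By structural recursion:
Each of the 7 symbol leaves contributes 0 ε-transitions.
  1|0 → 4 ε-transitions
  1|0 → 4 ε-transitions
  (1|0)* → 8 ε-transitions
  (1|0)*0 → 8 ε-transitions
  ((1|0)*0)* → 12 ε-transitions
  (1|0)((1|0)*0)*10 → 16 ε-transitions

16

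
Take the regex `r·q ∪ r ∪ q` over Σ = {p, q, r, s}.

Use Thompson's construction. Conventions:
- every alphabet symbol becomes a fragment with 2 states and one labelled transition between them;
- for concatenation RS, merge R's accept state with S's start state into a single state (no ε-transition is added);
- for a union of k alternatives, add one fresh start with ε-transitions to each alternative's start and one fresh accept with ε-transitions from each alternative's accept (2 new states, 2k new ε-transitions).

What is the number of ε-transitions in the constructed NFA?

6

Recursing over subexpressions:
Each of the 4 symbol leaves contributes 0 ε-transitions.
  r·q → 0 ε-transitions
  r·q ∪ r ∪ q → 6 ε-transitions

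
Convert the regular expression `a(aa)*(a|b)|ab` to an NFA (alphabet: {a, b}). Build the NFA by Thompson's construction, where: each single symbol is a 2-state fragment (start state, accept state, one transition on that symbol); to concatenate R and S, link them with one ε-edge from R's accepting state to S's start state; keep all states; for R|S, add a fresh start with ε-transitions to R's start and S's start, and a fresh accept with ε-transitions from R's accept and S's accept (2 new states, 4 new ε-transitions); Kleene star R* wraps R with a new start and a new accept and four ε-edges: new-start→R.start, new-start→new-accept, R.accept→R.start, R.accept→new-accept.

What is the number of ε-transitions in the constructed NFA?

Recursing over subexpressions:
Each of the 7 symbol leaves contributes 0 ε-transitions.
  aa → 1 ε-transition
  (aa)* → 5 ε-transitions
  a|b → 4 ε-transitions
  a(aa)*(a|b) → 11 ε-transitions
  ab → 1 ε-transition
  a(aa)*(a|b)|ab → 16 ε-transitions

16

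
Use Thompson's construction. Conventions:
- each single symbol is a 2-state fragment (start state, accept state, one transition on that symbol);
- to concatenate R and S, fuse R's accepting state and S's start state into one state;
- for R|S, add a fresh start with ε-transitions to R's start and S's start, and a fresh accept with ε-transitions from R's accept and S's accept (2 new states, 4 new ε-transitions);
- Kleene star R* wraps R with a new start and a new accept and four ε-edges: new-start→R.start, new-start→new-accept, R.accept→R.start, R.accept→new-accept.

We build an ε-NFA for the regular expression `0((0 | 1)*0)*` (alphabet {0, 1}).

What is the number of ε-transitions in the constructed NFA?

12

Building bottom-up:
Each of the 4 symbol leaves contributes 0 ε-transitions.
  0 | 1 → 4 ε-transitions
  (0 | 1)* → 8 ε-transitions
  (0 | 1)*0 → 8 ε-transitions
  ((0 | 1)*0)* → 12 ε-transitions
  0((0 | 1)*0)* → 12 ε-transitions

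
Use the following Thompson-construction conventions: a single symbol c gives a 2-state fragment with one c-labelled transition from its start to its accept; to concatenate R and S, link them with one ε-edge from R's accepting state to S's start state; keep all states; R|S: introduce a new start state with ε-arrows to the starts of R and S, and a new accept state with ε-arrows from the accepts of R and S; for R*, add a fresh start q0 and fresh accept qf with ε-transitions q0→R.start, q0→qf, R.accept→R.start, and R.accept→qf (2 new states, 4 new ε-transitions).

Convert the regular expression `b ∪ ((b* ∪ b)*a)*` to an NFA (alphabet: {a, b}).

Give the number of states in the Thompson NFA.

Building bottom-up:
Each of the 4 symbol leaves contributes a 2-state fragment.
  b* — 4 states
  b* ∪ b — 8 states
  (b* ∪ b)* — 10 states
  (b* ∪ b)*a — 12 states
  ((b* ∪ b)*a)* — 14 states
  b ∪ ((b* ∪ b)*a)* — 18 states

18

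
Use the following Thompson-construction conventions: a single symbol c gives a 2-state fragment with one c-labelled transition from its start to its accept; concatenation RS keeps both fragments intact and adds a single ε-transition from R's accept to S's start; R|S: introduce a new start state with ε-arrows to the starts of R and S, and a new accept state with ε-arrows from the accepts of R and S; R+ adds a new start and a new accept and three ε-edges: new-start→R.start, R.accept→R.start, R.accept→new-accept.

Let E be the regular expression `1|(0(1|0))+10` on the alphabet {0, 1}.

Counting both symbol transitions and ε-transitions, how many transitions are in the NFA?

Per subexpression:
Each of the 6 symbol leaves contributes 1 transition (1 symbol, 0 ε).
  1|0 — 6 transitions (2 symbol, 4 ε)
  0(1|0) — 8 transitions (3 symbol, 5 ε)
  (0(1|0))+ — 11 transitions (3 symbol, 8 ε)
  (0(1|0))+10 — 15 transitions (5 symbol, 10 ε)
  1|(0(1|0))+10 — 20 transitions (6 symbol, 14 ε)

20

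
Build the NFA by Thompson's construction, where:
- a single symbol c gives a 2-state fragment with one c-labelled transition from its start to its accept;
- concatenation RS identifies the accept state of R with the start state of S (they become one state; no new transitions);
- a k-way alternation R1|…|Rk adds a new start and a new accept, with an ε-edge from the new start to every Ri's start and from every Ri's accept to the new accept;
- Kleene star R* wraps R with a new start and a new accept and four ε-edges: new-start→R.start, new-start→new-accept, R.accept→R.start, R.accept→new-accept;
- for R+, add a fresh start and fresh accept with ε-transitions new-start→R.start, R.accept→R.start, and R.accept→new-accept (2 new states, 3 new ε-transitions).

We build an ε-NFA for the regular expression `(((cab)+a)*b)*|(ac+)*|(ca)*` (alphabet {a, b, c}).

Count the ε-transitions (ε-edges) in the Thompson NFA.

28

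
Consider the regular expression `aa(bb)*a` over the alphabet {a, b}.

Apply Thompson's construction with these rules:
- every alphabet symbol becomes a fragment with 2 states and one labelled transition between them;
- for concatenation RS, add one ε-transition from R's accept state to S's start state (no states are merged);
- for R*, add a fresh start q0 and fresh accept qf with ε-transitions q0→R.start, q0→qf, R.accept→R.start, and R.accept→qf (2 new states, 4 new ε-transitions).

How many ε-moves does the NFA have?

Recursing over subexpressions:
Each of the 5 symbol leaves contributes 0 ε-transitions.
  bb → 1 ε-transition
  (bb)* → 5 ε-transitions
  aa(bb)*a → 8 ε-transitions

8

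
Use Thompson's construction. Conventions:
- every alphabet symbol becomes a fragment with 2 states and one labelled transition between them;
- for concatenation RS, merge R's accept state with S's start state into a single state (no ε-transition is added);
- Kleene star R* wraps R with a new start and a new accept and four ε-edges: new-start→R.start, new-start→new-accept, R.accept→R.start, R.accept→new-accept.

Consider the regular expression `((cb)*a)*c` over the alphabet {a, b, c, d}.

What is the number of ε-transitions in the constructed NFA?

8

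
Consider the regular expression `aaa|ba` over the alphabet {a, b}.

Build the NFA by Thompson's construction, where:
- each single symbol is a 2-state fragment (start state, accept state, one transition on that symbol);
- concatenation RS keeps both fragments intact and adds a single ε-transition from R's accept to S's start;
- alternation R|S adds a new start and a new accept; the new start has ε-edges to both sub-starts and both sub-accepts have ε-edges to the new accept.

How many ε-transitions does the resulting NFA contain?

7

Recursing over subexpressions:
Each of the 5 symbol leaves contributes 0 ε-transitions.
  aaa = 2 ε-transitions
  ba = 1 ε-transition
  aaa|ba = 7 ε-transitions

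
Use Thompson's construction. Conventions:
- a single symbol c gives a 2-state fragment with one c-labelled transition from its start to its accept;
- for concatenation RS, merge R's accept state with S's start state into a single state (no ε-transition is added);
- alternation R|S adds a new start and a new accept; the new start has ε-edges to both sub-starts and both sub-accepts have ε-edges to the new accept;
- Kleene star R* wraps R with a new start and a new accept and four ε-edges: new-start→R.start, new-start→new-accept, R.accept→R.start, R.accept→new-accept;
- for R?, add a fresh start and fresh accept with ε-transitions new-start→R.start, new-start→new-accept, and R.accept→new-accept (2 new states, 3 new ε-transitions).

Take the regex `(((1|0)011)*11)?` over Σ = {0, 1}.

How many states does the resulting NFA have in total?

Bottom-up over the parse tree:
Each of the 7 symbol leaves contributes a 2-state fragment.
  1|0 → 6 states
  (1|0)011 → 9 states
  ((1|0)011)* → 11 states
  ((1|0)011)*11 → 13 states
  (((1|0)011)*11)? → 15 states

15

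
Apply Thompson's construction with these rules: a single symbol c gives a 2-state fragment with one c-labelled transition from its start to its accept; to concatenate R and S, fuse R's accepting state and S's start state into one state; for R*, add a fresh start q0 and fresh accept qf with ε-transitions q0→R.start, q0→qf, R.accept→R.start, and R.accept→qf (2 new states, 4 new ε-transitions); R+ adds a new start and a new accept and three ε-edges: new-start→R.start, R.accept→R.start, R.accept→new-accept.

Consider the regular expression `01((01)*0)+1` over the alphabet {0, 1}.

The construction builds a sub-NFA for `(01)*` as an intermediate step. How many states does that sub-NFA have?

Fragment for `(01)*`:
Each of the 2 symbol leaves contributes a 2-state fragment.
  01 : 3 states
  (01)* : 5 states

5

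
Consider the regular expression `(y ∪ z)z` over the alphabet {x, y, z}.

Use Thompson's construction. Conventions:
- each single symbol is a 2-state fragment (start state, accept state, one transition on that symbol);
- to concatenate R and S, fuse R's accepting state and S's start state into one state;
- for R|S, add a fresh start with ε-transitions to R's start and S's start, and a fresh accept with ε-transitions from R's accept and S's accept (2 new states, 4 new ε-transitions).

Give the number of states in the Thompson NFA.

By structural recursion:
Each of the 3 symbol leaves contributes a 2-state fragment.
  y ∪ z → 6 states
  (y ∪ z)z → 7 states

7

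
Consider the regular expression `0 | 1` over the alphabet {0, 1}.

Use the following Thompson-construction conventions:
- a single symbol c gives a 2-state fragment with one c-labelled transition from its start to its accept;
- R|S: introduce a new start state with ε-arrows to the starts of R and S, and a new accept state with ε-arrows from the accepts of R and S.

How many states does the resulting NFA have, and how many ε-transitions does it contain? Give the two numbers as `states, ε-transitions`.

Per subexpression:
Each of the 2 symbol leaves contributes 2 states and 0 ε-transitions.
  0 | 1 : 6 states, 4 ε-transitions

6, 4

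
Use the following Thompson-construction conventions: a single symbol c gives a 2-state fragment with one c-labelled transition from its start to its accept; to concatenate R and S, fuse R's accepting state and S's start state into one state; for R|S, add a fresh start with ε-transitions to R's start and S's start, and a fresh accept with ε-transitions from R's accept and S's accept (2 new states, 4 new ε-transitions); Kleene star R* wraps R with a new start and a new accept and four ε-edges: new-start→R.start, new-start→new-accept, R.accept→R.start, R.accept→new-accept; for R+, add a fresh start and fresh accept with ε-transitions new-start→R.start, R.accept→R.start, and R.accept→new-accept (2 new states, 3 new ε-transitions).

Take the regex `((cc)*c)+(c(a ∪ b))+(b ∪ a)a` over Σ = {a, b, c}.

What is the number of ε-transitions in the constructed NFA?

18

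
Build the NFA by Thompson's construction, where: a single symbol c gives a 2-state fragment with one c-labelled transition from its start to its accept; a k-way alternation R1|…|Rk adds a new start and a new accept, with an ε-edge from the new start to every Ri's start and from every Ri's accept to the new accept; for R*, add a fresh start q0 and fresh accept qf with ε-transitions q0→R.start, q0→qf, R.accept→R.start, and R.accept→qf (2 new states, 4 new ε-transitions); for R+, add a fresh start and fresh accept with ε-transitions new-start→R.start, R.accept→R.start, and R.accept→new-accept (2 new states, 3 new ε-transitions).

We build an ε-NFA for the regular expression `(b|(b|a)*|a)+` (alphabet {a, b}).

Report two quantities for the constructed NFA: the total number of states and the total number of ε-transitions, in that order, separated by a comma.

By structural recursion:
Each of the 4 symbol leaves contributes 2 states and 0 ε-transitions.
  b|a — 6 states, 4 ε-transitions
  (b|a)* — 8 states, 8 ε-transitions
  b|(b|a)*|a — 14 states, 14 ε-transitions
  (b|(b|a)*|a)+ — 16 states, 17 ε-transitions

16, 17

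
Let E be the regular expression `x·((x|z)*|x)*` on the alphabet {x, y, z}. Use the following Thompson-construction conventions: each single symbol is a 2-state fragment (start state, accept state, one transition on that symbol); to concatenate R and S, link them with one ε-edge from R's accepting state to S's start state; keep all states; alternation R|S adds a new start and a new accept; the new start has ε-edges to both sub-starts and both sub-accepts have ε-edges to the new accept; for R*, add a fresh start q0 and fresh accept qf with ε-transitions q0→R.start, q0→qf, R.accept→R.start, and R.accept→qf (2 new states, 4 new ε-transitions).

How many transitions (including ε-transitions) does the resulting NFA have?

21

Recursing over subexpressions:
Each of the 4 symbol leaves contributes 1 transition (1 symbol, 0 ε).
  x|z — 6 transitions (2 symbol, 4 ε)
  (x|z)* — 10 transitions (2 symbol, 8 ε)
  (x|z)*|x — 15 transitions (3 symbol, 12 ε)
  ((x|z)*|x)* — 19 transitions (3 symbol, 16 ε)
  x·((x|z)*|x)* — 21 transitions (4 symbol, 17 ε)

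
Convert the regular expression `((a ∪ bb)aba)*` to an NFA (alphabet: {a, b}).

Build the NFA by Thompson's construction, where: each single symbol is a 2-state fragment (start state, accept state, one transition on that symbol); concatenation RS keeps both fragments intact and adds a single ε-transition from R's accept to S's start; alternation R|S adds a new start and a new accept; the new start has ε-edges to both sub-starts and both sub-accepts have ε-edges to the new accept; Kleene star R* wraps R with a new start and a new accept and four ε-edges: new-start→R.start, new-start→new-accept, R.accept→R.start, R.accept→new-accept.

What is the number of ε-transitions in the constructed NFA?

Per subexpression:
Each of the 6 symbol leaves contributes 0 ε-transitions.
  bb — 1 ε-transition
  a ∪ bb — 5 ε-transitions
  (a ∪ bb)aba — 8 ε-transitions
  ((a ∪ bb)aba)* — 12 ε-transitions

12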